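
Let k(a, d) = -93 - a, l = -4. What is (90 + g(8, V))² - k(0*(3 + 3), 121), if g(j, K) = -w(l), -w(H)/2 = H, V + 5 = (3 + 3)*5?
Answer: 6817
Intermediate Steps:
V = 25 (V = -5 + (3 + 3)*5 = -5 + 6*5 = -5 + 30 = 25)
w(H) = -2*H
g(j, K) = -8 (g(j, K) = -(-2)*(-4) = -1*8 = -8)
(90 + g(8, V))² - k(0*(3 + 3), 121) = (90 - 8)² - (-93 - 0*(3 + 3)) = 82² - (-93 - 0*6) = 6724 - (-93 - 1*0) = 6724 - (-93 + 0) = 6724 - 1*(-93) = 6724 + 93 = 6817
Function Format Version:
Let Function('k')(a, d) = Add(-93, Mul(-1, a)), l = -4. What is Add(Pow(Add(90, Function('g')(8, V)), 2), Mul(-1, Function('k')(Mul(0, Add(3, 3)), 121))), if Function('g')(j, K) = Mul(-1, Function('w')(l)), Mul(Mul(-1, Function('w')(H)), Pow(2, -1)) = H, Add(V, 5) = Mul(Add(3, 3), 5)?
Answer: 6817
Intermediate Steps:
V = 25 (V = Add(-5, Mul(Add(3, 3), 5)) = Add(-5, Mul(6, 5)) = Add(-5, 30) = 25)
Function('w')(H) = Mul(-2, H)
Function('g')(j, K) = -8 (Function('g')(j, K) = Mul(-1, Mul(-2, -4)) = Mul(-1, 8) = -8)
Add(Pow(Add(90, Function('g')(8, V)), 2), Mul(-1, Function('k')(Mul(0, Add(3, 3)), 121))) = Add(Pow(Add(90, -8), 2), Mul(-1, Add(-93, Mul(-1, Mul(0, Add(3, 3)))))) = Add(Pow(82, 2), Mul(-1, Add(-93, Mul(-1, Mul(0, 6))))) = Add(6724, Mul(-1, Add(-93, Mul(-1, 0)))) = Add(6724, Mul(-1, Add(-93, 0))) = Add(6724, Mul(-1, -93)) = Add(6724, 93) = 6817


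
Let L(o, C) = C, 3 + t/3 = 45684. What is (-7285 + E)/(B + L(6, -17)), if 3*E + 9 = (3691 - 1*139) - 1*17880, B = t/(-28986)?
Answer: 116562368/209935 ≈ 555.23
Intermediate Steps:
t = 137043 (t = -9 + 3*45684 = -9 + 137052 = 137043)
B = -45681/9662 (B = 137043/(-28986) = 137043*(-1/28986) = -45681/9662 ≈ -4.7279)
E = -4779 (E = -3 + ((3691 - 1*139) - 1*17880)/3 = -3 + ((3691 - 139) - 17880)/3 = -3 + (3552 - 17880)/3 = -3 + (1/3)*(-14328) = -3 - 4776 = -4779)
(-7285 + E)/(B + L(6, -17)) = (-7285 - 4779)/(-45681/9662 - 17) = -12064/(-209935/9662) = -12064*(-9662/209935) = 116562368/209935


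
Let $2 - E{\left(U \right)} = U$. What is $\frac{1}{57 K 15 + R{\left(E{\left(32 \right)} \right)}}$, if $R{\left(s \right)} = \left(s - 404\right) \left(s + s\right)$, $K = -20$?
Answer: $\frac{1}{8940} \approx 0.00011186$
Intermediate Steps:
$E{\left(U \right)} = 2 - U$
$R{\left(s \right)} = 2 s \left(-404 + s\right)$ ($R{\left(s \right)} = \left(-404 + s\right) 2 s = 2 s \left(-404 + s\right)$)
$\frac{1}{57 K 15 + R{\left(E{\left(32 \right)} \right)}} = \frac{1}{57 \left(-20\right) 15 + 2 \left(2 - 32\right) \left(-404 + \left(2 - 32\right)\right)} = \frac{1}{\left(-1140\right) 15 + 2 \left(2 - 32\right) \left(-404 + \left(2 - 32\right)\right)} = \frac{1}{-17100 + 2 \left(-30\right) \left(-404 - 30\right)} = \frac{1}{-17100 + 2 \left(-30\right) \left(-434\right)} = \frac{1}{-17100 + 26040} = \frac{1}{8940}$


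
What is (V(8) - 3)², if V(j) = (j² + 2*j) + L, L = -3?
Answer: 5476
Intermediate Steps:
V(j) = -3 + j² + 2*j (V(j) = (j² + 2*j) - 3 = -3 + j² + 2*j)
(V(8) - 3)² = ((-3 + 8² + 2*8) - 3)² = ((-3 + 64 + 16) - 3)² = (77 - 3)² = 74² = 5476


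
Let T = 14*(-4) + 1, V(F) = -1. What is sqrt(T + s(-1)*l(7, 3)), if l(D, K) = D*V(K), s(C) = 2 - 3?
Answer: 4*I*sqrt(3) ≈ 6.9282*I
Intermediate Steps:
s(C) = -1
l(D, K) = -D (l(D, K) = D*(-1) = -D)
T = -55 (T = -56 + 1 = -55)
sqrt(T + s(-1)*l(7, 3)) = sqrt(-55 - (-1)*7) = sqrt(-55 - 1*(-7)) = sqrt(-55 + 7) = sqrt(-48) = 4*I*sqrt(3)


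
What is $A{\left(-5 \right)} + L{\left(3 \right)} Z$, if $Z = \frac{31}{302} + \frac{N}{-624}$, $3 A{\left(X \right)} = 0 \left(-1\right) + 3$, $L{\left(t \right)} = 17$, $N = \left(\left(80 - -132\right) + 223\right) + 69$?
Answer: $- \frac{21565}{1963} \approx -10.986$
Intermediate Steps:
$N = 504$ ($N = \left(\left(80 + 132\right) + 223\right) + 69 = \left(212 + 223\right) + 69 = 435 + 69 = 504$)
$A{\left(X \right)} = 1$ ($A{\left(X \right)} = \frac{0 \left(-1\right) + 3}{3} = \frac{0 + 3}{3} = \frac{1}{3} \cdot 3 = 1$)
$Z = - \frac{1384}{1963}$ ($Z = \frac{31}{302} + \frac{504}{-624} = 31 \cdot \frac{1}{302} + 504 \left(- \frac{1}{624}\right) = \frac{31}{302} - \frac{21}{26} = - \frac{1384}{1963} \approx -0.70504$)
$A{\left(-5 \right)} + L{\left(3 \right)} Z = 1 + 17 \left(- \frac{1384}{1963}\right) = 1 - \frac{23528}{1963} = - \frac{21565}{1963}$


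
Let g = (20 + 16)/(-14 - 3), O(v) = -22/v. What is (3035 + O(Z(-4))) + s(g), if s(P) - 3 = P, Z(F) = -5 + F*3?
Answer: 51632/17 ≈ 3037.2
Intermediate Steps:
Z(F) = -5 + 3*F
g = -36/17 (g = 36/(-17) = 36*(-1/17) = -36/17 ≈ -2.1176)
s(P) = 3 + P
(3035 + O(Z(-4))) + s(g) = (3035 - 22/(-5 + 3*(-4))) + (3 - 36/17) = (3035 - 22/(-5 - 12)) + 15/17 = (3035 - 22/(-17)) + 15/17 = (3035 - 22*(-1/17)) + 15/17 = (3035 + 22/17) + 15/17 = 51617/17 + 15/17 = 51632/17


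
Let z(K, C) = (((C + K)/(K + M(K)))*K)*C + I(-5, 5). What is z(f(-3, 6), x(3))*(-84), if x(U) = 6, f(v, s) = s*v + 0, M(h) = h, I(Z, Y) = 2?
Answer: 2856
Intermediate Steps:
f(v, s) = s*v
z(K, C) = 2 + C*(C/2 + K/2) (z(K, C) = (((C + K)/(K + K))*K)*C + 2 = (((C + K)/((2*K)))*K)*C + 2 = (((C + K)*(1/(2*K)))*K)*C + 2 = (((C + K)/(2*K))*K)*C + 2 = (C/2 + K/2)*C + 2 = C*(C/2 + K/2) + 2 = 2 + C*(C/2 + K/2))
z(f(-3, 6), x(3))*(-84) = (2 + (½)*6² + (½)*6*(6*(-3)))*(-84) = (2 + (½)*36 + (½)*6*(-18))*(-84) = (2 + 18 - 54)*(-84) = -34*(-84) = 2856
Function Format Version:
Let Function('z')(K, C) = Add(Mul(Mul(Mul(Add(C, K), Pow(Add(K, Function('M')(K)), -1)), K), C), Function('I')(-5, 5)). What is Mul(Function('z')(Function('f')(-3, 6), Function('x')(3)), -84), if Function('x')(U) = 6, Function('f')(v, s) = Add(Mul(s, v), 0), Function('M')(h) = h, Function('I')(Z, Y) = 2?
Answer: 2856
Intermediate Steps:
Function('f')(v, s) = Mul(s, v)
Function('z')(K, C) = Add(2, Mul(C, Add(Mul(Rational(1, 2), C), Mul(Rational(1, 2), K)))) (Function('z')(K, C) = Add(Mul(Mul(Mul(Add(C, K), Pow(Add(K, K), -1)), K), C), 2) = Add(Mul(Mul(Mul(Add(C, K), Pow(Mul(2, K), -1)), K), C), 2) = Add(Mul(Mul(Mul(Add(C, K), Mul(Rational(1, 2), Pow(K, -1))), K), C), 2) = Add(Mul(Mul(Mul(Rational(1, 2), Pow(K, -1), Add(C, K)), K), C), 2) = Add(Mul(Add(Mul(Rational(1, 2), C), Mul(Rational(1, 2), K)), C), 2) = Add(Mul(C, Add(Mul(Rational(1, 2), C), Mul(Rational(1, 2), K))), 2) = Add(2, Mul(C, Add(Mul(Rational(1, 2), C), Mul(Rational(1, 2), K)))))
Mul(Function('z')(Function('f')(-3, 6), Function('x')(3)), -84) = Mul(Add(2, Mul(Rational(1, 2), Pow(6, 2)), Mul(Rational(1, 2), 6, Mul(6, -3))), -84) = Mul(Add(2, Mul(Rational(1, 2), 36), Mul(Rational(1, 2), 6, -18)), -84) = Mul(Add(2, 18, -54), -84) = Mul(-34, -84) = 2856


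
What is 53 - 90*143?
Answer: -12817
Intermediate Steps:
53 - 90*143 = 53 - 12870 = -12817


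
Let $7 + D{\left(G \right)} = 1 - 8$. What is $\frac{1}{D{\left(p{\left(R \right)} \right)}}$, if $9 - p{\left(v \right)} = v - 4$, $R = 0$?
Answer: $- \frac{1}{14} \approx -0.071429$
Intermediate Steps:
$p{\left(v \right)} = 13 - v$ ($p{\left(v \right)} = 9 - \left(v - 4\right) = 9 - \left(-4 + v\right) = 13 - v$)
$D{\left(G \right)} = -14$ ($D{\left(G \right)} = -7 + \left(1 - 8\right) = -7 - 7 = -14$)
$\frac{1}{D{\left(p{\left(R \right)} \right)}} = \frac{1}{-14} = - \frac{1}{14}$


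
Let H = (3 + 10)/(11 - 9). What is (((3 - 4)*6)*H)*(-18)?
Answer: 702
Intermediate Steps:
H = 13/2 ≈ 6.5000
(((3 - 4)*6)*H)*(-18) = (((3 - 4)*6)*(13/2))*(-18) = (-1*6*(13/2))*(-18) = -6*13/2*(-18) = -39*(-18) = 702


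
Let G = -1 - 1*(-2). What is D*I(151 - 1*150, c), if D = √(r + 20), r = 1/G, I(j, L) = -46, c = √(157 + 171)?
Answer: -46*√21 ≈ -210.80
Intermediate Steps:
c = 2*√82 (c = √328 = 2*√82 ≈ 18.111)
G = 1 (G = -1 + 2 = 1)
r = 1 (r = 1/1 = 1)
D = √21 (D = √(1 + 20) = √21 ≈ 4.5826)
D*I(151 - 1*150, c) = √21*(-46) = -46*√21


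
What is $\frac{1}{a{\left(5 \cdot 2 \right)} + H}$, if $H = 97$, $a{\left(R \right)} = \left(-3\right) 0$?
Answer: $\frac{1}{97} \approx 0.010309$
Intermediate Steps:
$a{\left(R \right)} = 0$
$\frac{1}{a{\left(5 \cdot 2 \right)} + H} = \frac{1}{0 + 97} = \frac{1}{97}$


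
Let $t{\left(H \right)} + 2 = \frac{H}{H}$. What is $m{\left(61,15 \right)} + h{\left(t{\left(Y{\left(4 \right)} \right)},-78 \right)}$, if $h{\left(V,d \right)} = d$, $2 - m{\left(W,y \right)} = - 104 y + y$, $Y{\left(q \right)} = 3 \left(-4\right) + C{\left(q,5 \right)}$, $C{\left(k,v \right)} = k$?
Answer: $1469$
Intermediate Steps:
$Y{\left(q \right)} = -12 + q$ ($Y{\left(q \right)} = 3 \left(-4\right) + q = -12 + q$)
$m{\left(W,y \right)} = 2 + 103 y$ ($m{\left(W,y \right)} = 2 - \left(- 104 y + y\right) = 2 - - 103 y = 2 + 103 y$)
$t{\left(H \right)} = -1$ ($t{\left(H \right)} = -2 + \frac{H}{H} = -2 + 1 = -1$)
$m{\left(61,15 \right)} + h{\left(t{\left(Y{\left(4 \right)} \right)},-78 \right)} = \left(2 + 103 \cdot 15\right) - 78 = \left(2 + 1545\right) - 78 = 1547 - 78 = 1469$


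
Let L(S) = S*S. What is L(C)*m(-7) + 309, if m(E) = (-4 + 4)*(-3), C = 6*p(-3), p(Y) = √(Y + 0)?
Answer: 309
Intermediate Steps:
p(Y) = √Y
C = 6*I*√3 (C = 6*√(-3) = 6*(I*√3) = 6*I*√3 ≈ 10.392*I)
m(E) = 0 (m(E) = 0*(-3) = 0)
L(S) = S²
L(C)*m(-7) + 309 = (6*I*√3)²*0 + 309 = -108*0 + 309 = 0 + 309 = 309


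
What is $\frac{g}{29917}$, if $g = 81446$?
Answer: $\frac{81446}{29917} \approx 2.7224$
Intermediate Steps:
$\frac{g}{29917} = \frac{81446}{29917}$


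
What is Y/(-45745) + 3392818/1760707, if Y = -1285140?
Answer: 37199376206/1239131411 ≈ 30.021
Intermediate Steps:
Y/(-45745) + 3392818/1760707 = -1285140/(-45745) + 3392818/1760707 = -1285140*(-1/45745) + 3392818*(1/1760707) = 257028/9149 + 260986/135439 = 37199376206/1239131411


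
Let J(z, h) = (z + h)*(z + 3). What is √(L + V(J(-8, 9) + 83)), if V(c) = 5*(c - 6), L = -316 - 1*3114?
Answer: I*√3070 ≈ 55.408*I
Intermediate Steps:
L = -3430 (L = -316 - 3114 = -3430)
J(z, h) = (3 + z)*(h + z) (J(z, h) = (h + z)*(3 + z) = (3 + z)*(h + z))
V(c) = -30 + 5*c (V(c) = 5*(-6 + c) = -30 + 5*c)
√(L + V(J(-8, 9) + 83)) = √(-3430 + (-30 + 5*(((-8)² + 3*9 + 3*(-8) + 9*(-8)) + 83))) = √(-3430 + (-30 + 5*((64 + 27 - 24 - 72) + 83))) = √(-3430 + (-30 + 5*(-5 + 83))) = √(-3430 + (-30 + 5*78)) = √(-3430 + (-30 + 390)) = √(-3430 + 360) = √(-3070) = I*√3070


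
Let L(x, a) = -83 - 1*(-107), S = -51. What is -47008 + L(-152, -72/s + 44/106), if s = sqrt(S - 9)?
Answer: -46984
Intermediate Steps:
s = 2*I*sqrt(15) (s = sqrt(-51 - 9) = sqrt(-60) = 2*I*sqrt(15) ≈ 7.746*I)
L(x, a) = 24 (L(x, a) = -83 + 107 = 24)
-47008 + L(-152, -72/s + 44/106) = -47008 + 24 = -46984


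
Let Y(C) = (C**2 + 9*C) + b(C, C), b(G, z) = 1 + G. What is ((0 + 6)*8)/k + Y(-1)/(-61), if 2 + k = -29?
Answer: -2680/1891 ≈ -1.4172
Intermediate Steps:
k = -31 (k = -2 - 29 = -31)
Y(C) = 1 + C**2 + 10*C (Y(C) = (C**2 + 9*C) + (1 + C) = 1 + C**2 + 10*C)
((0 + 6)*8)/k + Y(-1)/(-61) = ((0 + 6)*8)/(-31) + (1 + (-1)**2 + 10*(-1))/(-61) = (6*8)*(-1/31) + (1 + 1 - 10)*(-1/61) = 48*(-1/31) - 8*(-1/61) = -48/31 + 8/61 = -2680/1891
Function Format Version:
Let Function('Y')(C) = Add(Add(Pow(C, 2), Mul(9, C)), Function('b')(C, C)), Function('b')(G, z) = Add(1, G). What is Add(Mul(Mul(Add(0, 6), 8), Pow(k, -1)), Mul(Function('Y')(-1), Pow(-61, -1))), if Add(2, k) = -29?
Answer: Rational(-2680, 1891) ≈ -1.4172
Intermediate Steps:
k = -31 (k = Add(-2, -29) = -31)
Function('Y')(C) = Add(1, Pow(C, 2), Mul(10, C)) (Function('Y')(C) = Add(Add(Pow(C, 2), Mul(9, C)), Add(1, C)) = Add(1, Pow(C, 2), Mul(10, C)))
Add(Mul(Mul(Add(0, 6), 8), Pow(k, -1)), Mul(Function('Y')(-1), Pow(-61, -1))) = Add(Mul(Mul(Add(0, 6), 8), Pow(-31, -1)), Mul(Add(1, Pow(-1, 2), Mul(10, -1)), Pow(-61, -1))) = Add(Mul(Mul(6, 8), Rational(-1, 31)), Mul(Add(1, 1, -10), Rational(-1, 61))) = Add(Mul(48, Rational(-1, 31)), Mul(-8, Rational(-1, 61))) = Add(Rational(-48, 31), Rational(8, 61)) = Rational(-2680, 1891)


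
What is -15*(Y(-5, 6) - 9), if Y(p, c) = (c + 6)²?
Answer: -2025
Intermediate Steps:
Y(p, c) = (6 + c)²
-15*(Y(-5, 6) - 9) = -15*((6 + 6)² - 9) = -15*(12² - 9) = -15*(144 - 9) = -15*135 = -2025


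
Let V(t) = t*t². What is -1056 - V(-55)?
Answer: 165319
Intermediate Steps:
V(t) = t³
-1056 - V(-55) = -1056 - 1*(-55)³ = -1056 - 1*(-166375) = -1056 + 166375 = 165319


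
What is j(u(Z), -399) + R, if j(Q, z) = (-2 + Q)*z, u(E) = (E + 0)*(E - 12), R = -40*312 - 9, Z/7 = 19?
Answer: -6432798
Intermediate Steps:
Z = 133 (Z = 7*19 = 133)
R = -12489 (R = -12480 - 9 = -12489)
u(E) = E*(-12 + E)
j(Q, z) = z*(-2 + Q)
j(u(Z), -399) + R = -399*(-2 + 133*(-12 + 133)) - 12489 = -399*(-2 + 133*121) - 12489 = -399*(-2 + 16093) - 12489 = -399*16091 - 12489 = -6420309 - 12489 = -6432798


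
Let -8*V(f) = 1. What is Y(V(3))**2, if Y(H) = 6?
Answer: 36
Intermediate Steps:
V(f) = -1/8 (V(f) = -1/8*1 = -1/8)
Y(V(3))**2 = 6**2 = 36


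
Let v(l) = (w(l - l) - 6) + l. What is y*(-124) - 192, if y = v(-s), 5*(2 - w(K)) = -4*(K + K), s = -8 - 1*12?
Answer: -2176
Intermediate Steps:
s = -20 (s = -8 - 12 = -20)
w(K) = 2 + 8*K/5 (w(K) = 2 - (-4)*(K + K)/5 = 2 - (-4)*2*K/5 = 2 - (-8)*K/5 = 2 + 8*K/5)
v(l) = -4 + l (v(l) = ((2 + 8*(l - l)/5) - 6) + l = ((2 + (8/5)*0) - 6) + l = ((2 + 0) - 6) + l = (2 - 6) + l = -4 + l)
y = 16 (y = -4 - 1*(-20) = -4 + 20 = 16)
y*(-124) - 192 = 16*(-124) - 192 = -1984 - 192 = -2176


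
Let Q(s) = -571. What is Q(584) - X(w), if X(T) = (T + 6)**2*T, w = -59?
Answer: 165160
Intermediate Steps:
X(T) = T*(6 + T)**2 (X(T) = (6 + T)**2*T = T*(6 + T)**2)
Q(584) - X(w) = -571 - (-59)*(6 - 59)**2 = -571 - (-59)*(-53)**2 = -571 - (-59)*2809 = -571 - 1*(-165731) = -571 + 165731 = 165160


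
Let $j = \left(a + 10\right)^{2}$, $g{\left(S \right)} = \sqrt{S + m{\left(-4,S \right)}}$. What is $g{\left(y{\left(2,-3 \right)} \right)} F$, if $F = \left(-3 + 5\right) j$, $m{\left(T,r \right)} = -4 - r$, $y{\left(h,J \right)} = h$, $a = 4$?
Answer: $784 i \approx 784.0 i$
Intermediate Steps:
$g{\left(S \right)} = 2 i$ ($g{\left(S \right)} = \sqrt{S - \left(4 + S\right)} = \sqrt{-4} = 2 i$)
$j = 196$ ($j = \left(4 + 10\right)^{2} = 14^{2} = 196$)
$F = 392$ ($F = \left(-3 + 5\right) 196 = 2 \cdot 196 = 392$)
$g{\left(y{\left(2,-3 \right)} \right)} F = 2 i 392 = 784 i$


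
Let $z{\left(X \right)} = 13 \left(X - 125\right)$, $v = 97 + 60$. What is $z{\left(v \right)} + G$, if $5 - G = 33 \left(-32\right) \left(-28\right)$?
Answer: $-29147$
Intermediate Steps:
$v = 157$
$z{\left(X \right)} = -1625 + 13 X$ ($z{\left(X \right)} = 13 \left(-125 + X\right) = -1625 + 13 X$)
$G = -29563$ ($G = 5 - 33 \left(-32\right) \left(-28\right) = 5 - \left(-1056\right) \left(-28\right) = 5 - 29568 = -29563$)
$z{\left(v \right)} + G = \left(-1625 + 13 \cdot 157\right) - 29563 = \left(-1625 + 2041\right) - 29563 = 416 - 29563 = -29147$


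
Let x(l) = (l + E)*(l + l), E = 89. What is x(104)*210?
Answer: 8430240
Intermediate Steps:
x(l) = 2*l*(89 + l) (x(l) = (l + 89)*(l + l) = (89 + l)*(2*l) = 2*l*(89 + l))
x(104)*210 = (2*104*(89 + 104))*210 = (2*104*193)*210 = 40144*210 = 8430240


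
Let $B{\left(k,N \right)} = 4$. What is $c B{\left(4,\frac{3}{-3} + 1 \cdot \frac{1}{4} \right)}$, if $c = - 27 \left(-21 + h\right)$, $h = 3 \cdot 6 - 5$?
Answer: $864$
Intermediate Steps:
$h = 13$ ($h = 18 - 5 = 13$)
$c = 216$ ($c = - 27 \left(-21 + 13\right) = \left(-27\right) \left(-8\right) = 216$)
$c B{\left(4,\frac{3}{-3} + 1 \cdot \frac{1}{4} \right)} = 216 \cdot 4 = 864$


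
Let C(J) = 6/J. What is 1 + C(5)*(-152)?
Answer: -907/5 ≈ -181.40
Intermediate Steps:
1 + C(5)*(-152) = 1 + (6/5)*(-152) = 1 - 912/5 = -907/5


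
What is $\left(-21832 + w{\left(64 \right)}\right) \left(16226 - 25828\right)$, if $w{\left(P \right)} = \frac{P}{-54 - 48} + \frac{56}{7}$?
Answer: $\frac{10687563712}{51} \approx 2.0956 \cdot 10^{8}$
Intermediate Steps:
$w{\left(P \right)} = 8 - \frac{P}{102}$ ($w{\left(P \right)} = \frac{P}{-54 - 48} + 56 \cdot \frac{1}{7} = \frac{P}{-102} + 8 = P \left(- \frac{1}{102}\right) + 8 = - \frac{P}{102} + 8 = 8 - \frac{P}{102}$)
$\left(-21832 + w{\left(64 \right)}\right) \left(16226 - 25828\right) = \left(-21832 + \left(8 - \frac{32}{51}\right)\right) \left(16226 - 25828\right) = \left(-21832 + \frac{376}{51}\right) \left(-9602\right) = \left(- \frac{1113056}{51}\right) \left(-9602\right) = \frac{10687563712}{51}$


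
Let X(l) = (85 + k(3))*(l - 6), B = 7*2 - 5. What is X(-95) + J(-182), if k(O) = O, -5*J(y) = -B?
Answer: -44431/5 ≈ -8886.2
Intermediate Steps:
B = 9 (B = 14 - 5 = 9)
J(y) = 9/5 (J(y) = -(-1)*9/5 = -1/5*(-9) = 9/5)
X(l) = -528 + 88*l (X(l) = (85 + 3)*(l - 6) = 88*(-6 + l) = -528 + 88*l)
X(-95) + J(-182) = (-528 + 88*(-95)) + 9/5 = (-528 - 8360) + 9/5 = -8888 + 9/5 = -44431/5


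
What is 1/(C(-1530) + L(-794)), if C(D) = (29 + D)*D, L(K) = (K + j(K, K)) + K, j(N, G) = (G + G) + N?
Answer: 1/2292560 ≈ 4.3619e-7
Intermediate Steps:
j(N, G) = N + 2*G (j(N, G) = 2*G + N = N + 2*G)
L(K) = 5*K (L(K) = (K + (K + 2*K)) + K = (K + 3*K) + K = 4*K + K = 5*K)
C(D) = D*(29 + D)
1/(C(-1530) + L(-794)) = 1/(-1530*(29 - 1530) + 5*(-794)) = 1/(-1530*(-1501) - 3970) = 1/(2296530 - 3970) = 1/2292560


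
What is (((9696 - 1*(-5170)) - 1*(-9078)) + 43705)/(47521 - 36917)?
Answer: 67649/10604 ≈ 6.3796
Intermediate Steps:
(((9696 - 1*(-5170)) - 1*(-9078)) + 43705)/(47521 - 36917) = (((9696 + 5170) + 9078) + 43705)/10604 = ((14866 + 9078) + 43705)*(1/10604) = (23944 + 43705)*(1/10604) = 67649*(1/10604) = 67649/10604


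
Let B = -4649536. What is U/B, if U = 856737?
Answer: -856737/4649536 ≈ -0.18426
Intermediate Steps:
U/B = 856737/(-4649536) = 856737*(-1/4649536) = -856737/4649536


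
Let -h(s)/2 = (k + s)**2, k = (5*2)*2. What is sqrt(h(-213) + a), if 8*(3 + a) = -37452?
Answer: I*sqrt(316730)/2 ≈ 281.39*I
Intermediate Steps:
a = -9369/2 (a = -3 + (1/8)*(-37452) = -3 - 9363/2 = -9369/2 ≈ -4684.5)
k = 20 (k = 10*2 = 20)
h(s) = -2*(20 + s)**2
sqrt(h(-213) + a) = sqrt(-2*(20 - 213)**2 - 9369/2) = sqrt(-2*(-193)**2 - 9369/2) = sqrt(-2*37249 - 9369/2) = sqrt(-74498 - 9369/2) = sqrt(-158365/2) = I*sqrt(316730)/2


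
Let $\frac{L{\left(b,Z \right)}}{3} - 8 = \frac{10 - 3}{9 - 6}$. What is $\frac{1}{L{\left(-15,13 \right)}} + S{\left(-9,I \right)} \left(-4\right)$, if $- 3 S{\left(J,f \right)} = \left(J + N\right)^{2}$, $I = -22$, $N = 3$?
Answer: $\frac{1489}{31} \approx 48.032$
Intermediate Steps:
$L{\left(b,Z \right)} = 31$ ($L{\left(b,Z \right)} = 24 + 3 \frac{10 - 3}{9 - 6} = 24 + 3 \cdot \frac{7}{3} = 24 + 7 = 31$)
$S{\left(J,f \right)} = - \frac{\left(3 + J\right)^{2}}{3}$ ($S{\left(J,f \right)} = - \frac{\left(J + 3\right)^{2}}{3} = - \frac{\left(3 + J\right)^{2}}{3}$)
$\frac{1}{L{\left(-15,13 \right)}} + S{\left(-9,I \right)} \left(-4\right) = \frac{1}{31} + - \frac{\left(3 - 9\right)^{2}}{3} \left(-4\right) = \frac{1}{31} + - \frac{\left(-6\right)^{2}}{3} \left(-4\right) = \frac{1}{31} + \left(- \frac{1}{3}\right) 36 \left(-4\right) = \frac{1}{31} - -48 = \frac{1}{31} + 48 = \frac{1489}{31}$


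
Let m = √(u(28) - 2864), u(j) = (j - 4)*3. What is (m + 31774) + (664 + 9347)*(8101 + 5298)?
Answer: 134169163 + 2*I*√698 ≈ 1.3417e+8 + 52.839*I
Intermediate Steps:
u(j) = -12 + 3*j (u(j) = (-4 + j)*3 = -12 + 3*j)
m = 2*I*√698 (m = √((-12 + 3*28) - 2864) = √((-12 + 84) - 2864) = √(72 - 2864) = √(-2792) = 2*I*√698 ≈ 52.839*I)
(m + 31774) + (664 + 9347)*(8101 + 5298) = (2*I*√698 + 31774) + (664 + 9347)*(8101 + 5298) = (31774 + 2*I*√698) + 10011*13399 = (31774 + 2*I*√698) + 134137389 = 134169163 + 2*I*√698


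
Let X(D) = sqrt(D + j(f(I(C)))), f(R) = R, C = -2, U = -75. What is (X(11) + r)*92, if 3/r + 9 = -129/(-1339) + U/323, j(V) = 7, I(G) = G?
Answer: -39789724/1317077 + 276*sqrt(2) ≈ 360.11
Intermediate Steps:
r = -432497/1317077 (r = 3/(-9 + (-129/(-1339) - 75/323)) = 3/(-9 + (-129*(-1/1339) - 75*1/323)) = 3/(-9 + (129/1339 - 75/323)) = 3/(-9 - 58758/432497) = 3/(-3951231/432497) = 3*(-432497/3951231) = -432497/1317077 ≈ -0.32838)
X(D) = sqrt(7 + D) (X(D) = sqrt(D + 7) = sqrt(7 + D))
(X(11) + r)*92 = (sqrt(7 + 11) - 432497/1317077)*92 = (sqrt(18) - 432497/1317077)*92 = (3*sqrt(2) - 432497/1317077)*92 = (-432497/1317077 + 3*sqrt(2))*92 = -39789724/1317077 + 276*sqrt(2)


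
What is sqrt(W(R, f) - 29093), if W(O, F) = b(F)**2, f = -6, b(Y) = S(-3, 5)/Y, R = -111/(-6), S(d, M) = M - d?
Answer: I*sqrt(261821)/3 ≈ 170.56*I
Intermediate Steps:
R = 37/2 (R = -111*(-1/6) = 37/2 ≈ 18.500)
b(Y) = 8/Y (b(Y) = (5 - 1*(-3))/Y = (5 + 3)/Y = 8/Y)
W(O, F) = 64/F**2 (W(O, F) = (8/F)**2 = 64/F**2)
sqrt(W(R, f) - 29093) = sqrt(64/(-6)**2 - 29093) = sqrt(64*(1/36) - 29093) = sqrt(16/9 - 29093) = sqrt(-261821/9) = I*sqrt(261821)/3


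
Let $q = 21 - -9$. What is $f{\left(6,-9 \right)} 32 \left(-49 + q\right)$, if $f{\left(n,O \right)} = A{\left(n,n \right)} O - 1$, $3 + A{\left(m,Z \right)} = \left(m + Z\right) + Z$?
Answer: $82688$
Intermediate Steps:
$A{\left(m,Z \right)} = -3 + m + 2 Z$ ($A{\left(m,Z \right)} = -3 + \left(\left(m + Z\right) + Z\right) = -3 + \left(\left(Z + m\right) + Z\right) = -3 + \left(m + 2 Z\right) = -3 + m + 2 Z$)
$f{\left(n,O \right)} = -1 + O \left(-3 + 3 n\right)$ ($f{\left(n,O \right)} = \left(-3 + n + 2 n\right) O - 1 = \left(-3 + 3 n\right) O - 1 = O \left(-3 + 3 n\right) - 1 = -1 + O \left(-3 + 3 n\right)$)
$q = 30$ ($q = 21 + \left(-1 + 10\right) = 21 + 9 = 30$)
$f{\left(6,-9 \right)} 32 \left(-49 + q\right) = \left(-1 + 3 \left(-9\right) \left(-1 + 6\right)\right) 32 \left(-49 + 30\right) = \left(-1 + 3 \left(-9\right) 5\right) 32 \left(-19\right) = \left(-1 - 135\right) 32 \left(-19\right) = \left(-136\right) 32 \left(-19\right) = \left(-4352\right) \left(-19\right) = 82688$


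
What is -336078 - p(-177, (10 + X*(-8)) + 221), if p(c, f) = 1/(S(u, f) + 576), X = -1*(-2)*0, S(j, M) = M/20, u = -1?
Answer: -3949252598/11751 ≈ -3.3608e+5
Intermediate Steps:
S(j, M) = M/20 (S(j, M) = M*(1/20) = M/20)
X = 0 (X = 2*0 = 0)
p(c, f) = 1/(576 + f/20) (p(c, f) = 1/(f/20 + 576) = 1/(576 + f/20))
-336078 - p(-177, (10 + X*(-8)) + 221) = -336078 - 20/(11520 + ((10 + 0*(-8)) + 221)) = -336078 - 20/(11520 + ((10 + 0) + 221)) = -336078 - 20/(11520 + (10 + 221)) = -336078 - 20/(11520 + 231) = -336078 - 20/11751 = -3949252598/11751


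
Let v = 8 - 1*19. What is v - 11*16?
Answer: -187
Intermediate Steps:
v = -11 (v = 8 - 19 = -11)
v - 11*16 = -11 - 11*16 = -11 - 176 = -187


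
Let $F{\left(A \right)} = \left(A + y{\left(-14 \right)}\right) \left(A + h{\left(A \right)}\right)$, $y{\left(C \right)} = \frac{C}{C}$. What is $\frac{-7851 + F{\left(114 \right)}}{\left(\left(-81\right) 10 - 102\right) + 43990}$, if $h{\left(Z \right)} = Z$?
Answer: $\frac{18369}{43078} \approx 0.42641$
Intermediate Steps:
$y{\left(C \right)} = 1$
$F{\left(A \right)} = 2 A \left(1 + A\right)$ ($F{\left(A \right)} = \left(A + 1\right) \left(A + A\right) = \left(1 + A\right) 2 A = 2 A \left(1 + A\right)$)
$\frac{-7851 + F{\left(114 \right)}}{\left(\left(-81\right) 10 - 102\right) + 43990} = \frac{-7851 + 2 \cdot 114 \left(1 + 114\right)}{\left(\left(-81\right) 10 - 102\right) + 43990} = \frac{-7851 + 2 \cdot 114 \cdot 115}{\left(-810 - 102\right) + 43990} = \frac{-7851 + 26220}{-912 + 43990} = \frac{18369}{43078}$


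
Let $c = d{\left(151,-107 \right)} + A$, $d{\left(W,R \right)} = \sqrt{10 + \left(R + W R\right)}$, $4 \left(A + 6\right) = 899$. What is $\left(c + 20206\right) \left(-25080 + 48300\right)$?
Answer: $474262695 + 69660 i \sqrt{1806} \approx 4.7426 \cdot 10^{8} + 2.9603 \cdot 10^{6} i$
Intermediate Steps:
$A = \frac{875}{4}$ ($A = -6 + \frac{1}{4} \cdot 899 = -6 + \frac{899}{4} = \frac{875}{4} \approx 218.75$)
$d{\left(W,R \right)} = \sqrt{10 + R + R W}$ ($d{\left(W,R \right)} = \sqrt{10 + \left(R + R W\right)} = \sqrt{10 + R + R W}$)
$c = \frac{875}{4} + 3 i \sqrt{1806}$ ($c = \sqrt{10 - 107 - 16157} + \frac{875}{4} = \sqrt{-16254} + \frac{875}{4} = 3 i \sqrt{1806} + \frac{875}{4} = \frac{875}{4} + 3 i \sqrt{1806} \approx 218.75 + 127.49 i$)
$\left(c + 20206\right) \left(-25080 + 48300\right) = \left(\left(\frac{875}{4} + 3 i \sqrt{1806}\right) + 20206\right) \left(-25080 + 48300\right) = \left(\frac{81699}{4} + 3 i \sqrt{1806}\right) 23220 = 474262695 + 69660 i \sqrt{1806}$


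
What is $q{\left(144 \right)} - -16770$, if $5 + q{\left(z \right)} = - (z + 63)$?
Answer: $16558$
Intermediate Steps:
$q{\left(z \right)} = -68 - z$ ($q{\left(z \right)} = -5 - \left(z + 63\right) = -5 - \left(63 + z\right) = -68 - z$)
$q{\left(144 \right)} - -16770 = \left(-68 - 144\right) - -16770 = \left(-68 - 144\right) + 16770 = -212 + 16770 = 16558$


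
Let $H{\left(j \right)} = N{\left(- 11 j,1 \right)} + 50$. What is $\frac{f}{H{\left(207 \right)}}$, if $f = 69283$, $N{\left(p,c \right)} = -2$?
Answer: $\frac{69283}{48} \approx 1443.4$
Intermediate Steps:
$H{\left(j \right)} = 48$ ($H{\left(j \right)} = -2 + 50 = 48$)
$\frac{f}{H{\left(207 \right)}} = \frac{69283}{48}$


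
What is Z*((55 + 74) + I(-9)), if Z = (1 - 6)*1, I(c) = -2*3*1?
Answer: -615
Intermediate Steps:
I(c) = -6 (I(c) = -6*1 = -6)
Z = -5 (Z = -5*1 = -5)
Z*((55 + 74) + I(-9)) = -5*((55 + 74) - 6) = -5*(129 - 6) = -5*123 = -615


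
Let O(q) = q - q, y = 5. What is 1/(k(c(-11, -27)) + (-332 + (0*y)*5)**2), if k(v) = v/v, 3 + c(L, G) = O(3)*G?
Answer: 1/110225 ≈ 9.0723e-6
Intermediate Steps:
O(q) = 0
c(L, G) = -3 (c(L, G) = -3 + 0*G = -3 + 0 = -3)
k(v) = 1
1/(k(c(-11, -27)) + (-332 + (0*y)*5)**2) = 1/(1 + (-332 + (0*5)*5)**2) = 1/(1 + (-332 + 0*5)**2) = 1/(1 + (-332 + 0)**2) = 1/(1 + (-332)**2) = 1/(1 + 110224) = 1/110225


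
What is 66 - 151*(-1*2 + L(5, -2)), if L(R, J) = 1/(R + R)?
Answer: 3529/10 ≈ 352.90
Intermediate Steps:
L(R, J) = 1/(2*R)
66 - 151*(-1*2 + L(5, -2)) = 66 - 151*(-1*2 + (1/2)/5) = 66 - 151*(-2 + (1/2)*(1/5)) = 66 - 151*(-2 + 1/10) = 66 - 151*(-19/10) = 66 + 2869/10 = 3529/10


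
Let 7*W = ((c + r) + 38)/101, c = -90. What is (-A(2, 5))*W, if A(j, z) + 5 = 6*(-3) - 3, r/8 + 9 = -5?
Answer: -4264/707 ≈ -6.0311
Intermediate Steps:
r = -112 (r = -72 + 8*(-5) = -72 - 40 = -112)
A(j, z) = -26 (A(j, z) = -5 + (6*(-3) - 3) = -5 + (-18 - 3) = -5 - 21 = -26)
W = -164/707 (W = (((-90 - 112) + 38)/101)/7 = ((-202 + 38)*(1/101))/7 = (-164*1/101)/7 = (⅐)*(-164/101) = -164/707 ≈ -0.23197)
(-A(2, 5))*W = -1*(-26)*(-164/707) = 26*(-164/707) = -4264/707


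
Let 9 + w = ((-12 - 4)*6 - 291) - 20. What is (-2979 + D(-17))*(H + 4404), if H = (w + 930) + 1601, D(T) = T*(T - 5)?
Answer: -16981995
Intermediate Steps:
D(T) = T*(-5 + T)
w = -416 (w = -9 + (((-12 - 4)*6 - 291) - 20) = -9 + ((-16*6 - 291) - 20) = -9 + ((-96 - 291) - 20) = -9 + (-387 - 20) = -9 - 407 = -416)
H = 2115 (H = (-416 + 930) + 1601 = 514 + 1601 = 2115)
(-2979 + D(-17))*(H + 4404) = (-2979 - 17*(-5 - 17))*(2115 + 4404) = (-2979 - 17*(-22))*6519 = (-2979 + 374)*6519 = -2605*6519 = -16981995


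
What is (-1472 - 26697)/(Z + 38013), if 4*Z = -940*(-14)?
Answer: -28169/41303 ≈ -0.68201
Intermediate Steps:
Z = 3290 (Z = (-940*(-14))/4 = (¼)*13160 = 3290)
(-1472 - 26697)/(Z + 38013) = (-1472 - 26697)/(3290 + 38013) = -28169/41303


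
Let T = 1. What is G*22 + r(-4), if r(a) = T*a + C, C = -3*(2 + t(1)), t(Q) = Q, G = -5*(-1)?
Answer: 97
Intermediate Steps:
G = 5
C = -9 (C = -3*(2 + 1) = -3*3 = -9)
r(a) = -9 + a (r(a) = 1*a - 9 = a - 9 = -9 + a)
G*22 + r(-4) = 5*22 + (-9 - 4) = 110 - 13 = 97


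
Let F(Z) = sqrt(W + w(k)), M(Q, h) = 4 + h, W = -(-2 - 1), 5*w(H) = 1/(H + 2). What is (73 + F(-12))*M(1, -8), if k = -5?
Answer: -292 - 8*sqrt(165)/15 ≈ -298.85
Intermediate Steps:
w(H) = 1/(5*(2 + H)) (w(H) = 1/(5*(H + 2)) = 1/(5*(2 + H)))
W = 3 (W = -1*(-3) = 3)
F(Z) = 2*sqrt(165)/15 (F(Z) = sqrt(3 + 1/(5*(2 - 5))) = sqrt(3 + (1/5)/(-3)) = sqrt(3 + (1/5)*(-1/3)) = sqrt(3 - 1/15) = sqrt(44/15) = 2*sqrt(165)/15)
(73 + F(-12))*M(1, -8) = (73 + 2*sqrt(165)/15)*(4 - 8) = (73 + 2*sqrt(165)/15)*(-4) = -292 - 8*sqrt(165)/15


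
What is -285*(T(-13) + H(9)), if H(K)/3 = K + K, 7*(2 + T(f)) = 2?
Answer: -104310/7 ≈ -14901.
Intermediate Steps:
T(f) = -12/7 (T(f) = -2 + (⅐)*2 = -2 + 2/7 = -12/7)
H(K) = 6*K (H(K) = 3*(K + K) = 3*(2*K) = 6*K)
-285*(T(-13) + H(9)) = -285*(-12/7 + 6*9) = -285*(-12/7 + 54) = -285*366/7 = -104310/7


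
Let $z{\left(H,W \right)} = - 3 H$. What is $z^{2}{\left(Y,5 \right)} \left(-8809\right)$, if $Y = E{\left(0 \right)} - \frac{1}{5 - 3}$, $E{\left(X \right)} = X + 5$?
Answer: $- \frac{6421761}{4} \approx -1.6054 \cdot 10^{6}$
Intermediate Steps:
$E{\left(X \right)} = 5 + X$
$Y = \frac{9}{2}$ ($Y = \left(5 + 0\right) - \frac{1}{5 - 3} = 5 - \frac{1}{2} = \frac{9}{2} \approx 4.5$)
$z^{2}{\left(Y,5 \right)} \left(-8809\right) = \left(\left(-3\right) \frac{9}{2}\right)^{2} \left(-8809\right) = \left(- \frac{27}{2}\right)^{2} \left(-8809\right) = \frac{729}{4} \left(-8809\right) = - \frac{6421761}{4}$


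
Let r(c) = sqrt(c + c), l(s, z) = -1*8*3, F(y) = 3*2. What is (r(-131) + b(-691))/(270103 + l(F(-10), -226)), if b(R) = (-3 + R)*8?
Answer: -5552/270079 + I*sqrt(262)/270079 ≈ -0.020557 + 5.9932e-5*I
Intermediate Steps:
F(y) = 6
b(R) = -24 + 8*R
l(s, z) = -24 (l(s, z) = -8*3 = -24)
r(c) = sqrt(2)*sqrt(c) (r(c) = sqrt(2*c) = sqrt(2)*sqrt(c))
(r(-131) + b(-691))/(270103 + l(F(-10), -226)) = (sqrt(2)*sqrt(-131) + (-24 + 8*(-691)))/(270103 - 24) = (sqrt(2)*(I*sqrt(131)) + (-24 - 5528))/270079 = (I*sqrt(262) - 5552)*(1/270079) = (-5552 + I*sqrt(262))*(1/270079) = -5552/270079 + I*sqrt(262)/270079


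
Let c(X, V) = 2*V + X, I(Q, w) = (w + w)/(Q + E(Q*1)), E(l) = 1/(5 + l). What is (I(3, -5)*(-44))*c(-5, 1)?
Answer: -2112/5 ≈ -422.40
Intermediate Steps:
I(Q, w) = 2*w/(Q + 1/(5 + Q)) (I(Q, w) = (w + w)/(Q + 1/(5 + Q*1)) = (2*w)/(Q + 1/(5 + Q)) = 2*w/(Q + 1/(5 + Q)))
c(X, V) = X + 2*V
(I(3, -5)*(-44))*c(-5, 1) = ((2*(-5)*(5 + 3)/(1 + 3*(5 + 3)))*(-44))*(-5 + 2*1) = ((2*(-5)*8/(1 + 3*8))*(-44))*(-5 + 2) = ((2*(-5)*8/(1 + 24))*(-44))*(-3) = ((2*(-5)*8/25)*(-44))*(-3) = ((2*(-5)*(1/25)*8)*(-44))*(-3) = -16/5*(-44)*(-3) = (704/5)*(-3) = -2112/5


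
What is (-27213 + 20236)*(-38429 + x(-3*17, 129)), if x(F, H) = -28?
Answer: 268314489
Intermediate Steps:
(-27213 + 20236)*(-38429 + x(-3*17, 129)) = (-27213 + 20236)*(-38429 - 28) = -6977*(-38457) = 268314489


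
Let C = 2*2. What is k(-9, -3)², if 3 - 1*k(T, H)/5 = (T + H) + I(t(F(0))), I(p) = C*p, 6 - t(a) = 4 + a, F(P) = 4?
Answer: 13225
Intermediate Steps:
C = 4
t(a) = 2 - a (t(a) = 6 - (4 + a) = 6 + (-4 - a) = 2 - a)
I(p) = 4*p
k(T, H) = 55 - 5*H - 5*T (k(T, H) = 15 - 5*((T + H) + 4*(2 - 1*4)) = 15 - 5*((H + T) + 4*(2 - 4)) = 15 - 5*((H + T) + 4*(-2)) = 15 - 5*((H + T) - 8) = 15 - 5*(-8 + H + T) = 15 + (40 - 5*H - 5*T) = 55 - 5*H - 5*T)
k(-9, -3)² = (55 - 5*(-3) - 5*(-9))² = (55 + 15 + 45)² = 115² = 13225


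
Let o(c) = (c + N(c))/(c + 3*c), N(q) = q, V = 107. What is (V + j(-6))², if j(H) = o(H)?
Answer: 46225/4 ≈ 11556.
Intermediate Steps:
o(c) = ½ (o(c) = (c + c)/(c + 3*c) = (2*c)/((4*c)) = (2*c)*(1/(4*c)) = ½)
j(H) = ½
(V + j(-6))² = (107 + ½)² = (215/2)² = 46225/4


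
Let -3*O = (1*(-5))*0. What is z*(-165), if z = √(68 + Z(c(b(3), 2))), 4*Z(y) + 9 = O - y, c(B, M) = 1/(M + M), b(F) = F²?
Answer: -165*√1051/4 ≈ -1337.3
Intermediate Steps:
c(B, M) = 1/(2*M)
O = 0 (O = -1*(-5)*0/3 = -(-5)*0/3 = -⅓*0 = 0)
Z(y) = -9/4 - y/4 (Z(y) = -9/4 + (0 - y)/4 = -9/4 + (-y)/4 = -9/4 - y/4)
z = √1051/4 (z = √(68 + (-9/4 - 1/(8*2))) = √(68 + (-9/4 - ¼*¼)) = √(68 + (-9/4 - 1/16)) = √(68 - 37/16) = √(1051/16) = √1051/4 ≈ 8.1048)
z*(-165) = (√1051/4)*(-165) = -165*√1051/4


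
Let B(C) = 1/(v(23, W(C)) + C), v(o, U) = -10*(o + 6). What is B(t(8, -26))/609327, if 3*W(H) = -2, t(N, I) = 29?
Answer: -1/159034347 ≈ -6.2879e-9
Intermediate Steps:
W(H) = -⅔ (W(H) = (⅓)*(-2) = -⅔)
v(o, U) = -60 - 10*o (v(o, U) = -10*(6 + o) = -60 - 10*o)
B(C) = 1/(-290 + C) (B(C) = 1/((-60 - 10*23) + C) = 1/((-60 - 230) + C) = 1/(-290 + C))
B(t(8, -26))/609327 = 1/((-290 + 29)*609327) = (1/609327)/(-261) = -1/261*1/609327 = -1/159034347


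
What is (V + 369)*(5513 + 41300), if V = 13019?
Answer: 626732444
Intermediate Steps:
(V + 369)*(5513 + 41300) = (13019 + 369)*(5513 + 41300) = 13388*46813 = 626732444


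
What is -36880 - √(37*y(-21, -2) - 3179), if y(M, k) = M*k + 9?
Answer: -36880 - 2*I*√323 ≈ -36880.0 - 35.944*I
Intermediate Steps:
y(M, k) = 9 + M*k
-36880 - √(37*y(-21, -2) - 3179) = -36880 - √(37*(9 - 21*(-2)) - 3179) = -36880 - √(37*(9 + 42) - 3179) = -36880 - √(37*51 - 3179) = -36880 - √(1887 - 3179) = -36880 - √(-1292) = -36880 - 2*I*√323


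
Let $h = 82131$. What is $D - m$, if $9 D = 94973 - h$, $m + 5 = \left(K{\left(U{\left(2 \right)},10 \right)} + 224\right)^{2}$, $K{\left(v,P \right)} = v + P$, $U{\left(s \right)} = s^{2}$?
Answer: $- \frac{496909}{9} \approx -55212.0$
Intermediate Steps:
$K{\left(v,P \right)} = P + v$
$m = 56639$ ($m = -5 + \left(\left(10 + 2^{2}\right) + 224\right)^{2} = -5 + \left(\left(10 + 4\right) + 224\right)^{2} = -5 + \left(14 + 224\right)^{2} = -5 + 238^{2} = -5 + 56644 = 56639$)
$D = \frac{12842}{9}$ ($D = \frac{94973 - 82131}{9} = \frac{1}{9} \cdot 12842 = \frac{12842}{9} \approx 1426.9$)
$D - m = \frac{12842}{9} - 56639 = - \frac{496909}{9}$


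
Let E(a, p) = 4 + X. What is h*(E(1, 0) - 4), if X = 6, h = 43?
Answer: 258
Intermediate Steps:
E(a, p) = 10 (E(a, p) = 4 + 6 = 10)
h*(E(1, 0) - 4) = 43*(10 - 4) = 43*6 = 258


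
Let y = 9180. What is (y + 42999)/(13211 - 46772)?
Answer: -17393/11187 ≈ -1.5548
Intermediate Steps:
(y + 42999)/(13211 - 46772) = (9180 + 42999)/(13211 - 46772) = 52179/(-33561) = 52179*(-1/33561) = -17393/11187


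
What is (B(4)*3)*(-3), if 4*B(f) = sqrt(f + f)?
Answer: -9*sqrt(2)/2 ≈ -6.3640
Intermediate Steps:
B(f) = sqrt(2)*sqrt(f)/4 (B(f) = sqrt(f + f)/4 = sqrt(2*f)/4 = (sqrt(2)*sqrt(f))/4 = sqrt(2)*sqrt(f)/4)
(B(4)*3)*(-3) = ((sqrt(2)*sqrt(4)/4)*3)*(-3) = (((1/4)*sqrt(2)*2)*3)*(-3) = ((sqrt(2)/2)*3)*(-3) = (3*sqrt(2)/2)*(-3) = -9*sqrt(2)/2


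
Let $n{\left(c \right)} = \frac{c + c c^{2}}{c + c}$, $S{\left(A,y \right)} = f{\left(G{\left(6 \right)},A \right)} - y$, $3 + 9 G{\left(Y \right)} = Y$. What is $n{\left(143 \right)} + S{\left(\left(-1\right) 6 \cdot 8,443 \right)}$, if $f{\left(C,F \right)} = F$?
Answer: $9734$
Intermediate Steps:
$G{\left(Y \right)} = - \frac{1}{3} + \frac{Y}{9}$
$S{\left(A,y \right)} = A - y$
$n{\left(c \right)} = \frac{c + c^{3}}{2 c}$
$n{\left(143 \right)} + S{\left(\left(-1\right) 6 \cdot 8,443 \right)} = \left(\frac{1}{2} + \frac{143^{2}}{2}\right) - \left(443 - \left(-1\right) 6 \cdot 8\right) = \left(\frac{1}{2} + \frac{1}{2} \cdot 20449\right) - 491 = \left(\frac{1}{2} + \frac{20449}{2}\right) - 491 = 10225 - 491 = 9734$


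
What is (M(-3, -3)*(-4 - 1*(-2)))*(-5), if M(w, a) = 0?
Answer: 0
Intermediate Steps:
(M(-3, -3)*(-4 - 1*(-2)))*(-5) = (0*(-4 - 1*(-2)))*(-5) = (0*(-4 + 2))*(-5) = (0*(-2))*(-5) = 0*(-5) = 0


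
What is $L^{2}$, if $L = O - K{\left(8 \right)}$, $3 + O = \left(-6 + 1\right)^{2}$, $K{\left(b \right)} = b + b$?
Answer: $36$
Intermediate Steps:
$K{\left(b \right)} = 2 b$
$O = 22$ ($O = -3 + \left(-6 + 1\right)^{2} = -3 + \left(-5\right)^{2} = -3 + 25 = 22$)
$L = 6$ ($L = 22 - 2 \cdot 8 = 22 - 16 = 6$)
$L^{2} = 6^{2} = 36$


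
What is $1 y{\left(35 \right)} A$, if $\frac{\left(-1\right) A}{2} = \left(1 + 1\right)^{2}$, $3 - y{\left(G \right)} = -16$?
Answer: $-152$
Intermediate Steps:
$y{\left(G \right)} = 19$ ($y{\left(G \right)} = 3 - -16 = 3 + 16 = 19$)
$A = -8$ ($A = - 2 \left(1 + 1\right)^{2} = - 2 \cdot 2^{2} = \left(-2\right) 4 = -8$)
$1 y{\left(35 \right)} A = 1 \cdot 19 \left(-8\right) = 19 \left(-8\right) = -152$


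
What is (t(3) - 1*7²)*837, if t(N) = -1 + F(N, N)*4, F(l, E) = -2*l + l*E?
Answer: -31806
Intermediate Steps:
F(l, E) = -2*l + E*l
t(N) = -1 + 4*N*(-2 + N) (t(N) = -1 + (N*(-2 + N))*4 = -1 + 4*N*(-2 + N))
(t(3) - 1*7²)*837 = ((-1 + 4*3*(-2 + 3)) - 1*7²)*837 = ((-1 + 4*3*1) - 1*49)*837 = ((-1 + 12) - 49)*837 = (11 - 49)*837 = -38*837 = -31806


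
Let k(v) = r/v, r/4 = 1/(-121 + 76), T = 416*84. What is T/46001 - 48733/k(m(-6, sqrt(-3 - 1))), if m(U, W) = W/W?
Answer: 100879642761/184004 ≈ 5.4825e+5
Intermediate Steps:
T = 34944
r = -4/45 (r = 4/(-121 + 76) = 4/(-45) = 4*(-1/45) = -4/45 ≈ -0.088889)
m(U, W) = 1
k(v) = -4/(45*v)
T/46001 - 48733/k(m(-6, sqrt(-3 - 1))) = 34944/46001 - 48733/((-4/45/1)) = 34944*(1/46001) - 48733/((-4/45*1)) = 34944/46001 - 48733/(-4/45) = 34944/46001 - 48733*(-45/4) = 34944/46001 + 2192985/4 = 100879642761/184004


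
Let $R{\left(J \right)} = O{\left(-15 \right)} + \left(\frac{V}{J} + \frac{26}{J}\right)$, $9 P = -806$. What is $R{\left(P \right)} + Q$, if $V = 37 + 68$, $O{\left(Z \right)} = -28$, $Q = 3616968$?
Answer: $\frac{2915252461}{806} \approx 3.6169 \cdot 10^{6}$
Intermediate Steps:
$V = 105$
$P = - \frac{806}{9}$ ($P = \frac{1}{9} \left(-806\right) = - \frac{806}{9} \approx -89.556$)
$R{\left(J \right)} = -28 + \frac{131}{J}$ ($R{\left(J \right)} = -28 + \left(\frac{105}{J} + \frac{26}{J}\right) = -28 + \frac{131}{J}$)
$R{\left(P \right)} + Q = \left(-28 + \frac{131}{- \frac{806}{9}}\right) + 3616968 = \left(-28 + 131 \left(- \frac{9}{806}\right)\right) + 3616968 = \left(-28 - \frac{1179}{806}\right) + 3616968 = - \frac{23747}{806} + 3616968 = \frac{2915252461}{806}$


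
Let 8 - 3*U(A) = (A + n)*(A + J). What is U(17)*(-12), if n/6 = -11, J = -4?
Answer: -2580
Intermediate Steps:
n = -66 (n = 6*(-11) = -66)
U(A) = 8/3 - (-66 + A)*(-4 + A)/3 (U(A) = 8/3 - (A - 66)*(A - 4)/3 = 8/3 - (-66 + A)*(-4 + A)/3)
U(17)*(-12) = (-256/3 - ⅓*17² + (70/3)*17)*(-12) = (-256/3 - ⅓*289 + 1190/3)*(-12) = (-256/3 - 289/3 + 1190/3)*(-12) = 215*(-12) = -2580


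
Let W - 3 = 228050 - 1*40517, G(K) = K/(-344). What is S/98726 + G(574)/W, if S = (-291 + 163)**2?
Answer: 264228557683/1592262405696 ≈ 0.16595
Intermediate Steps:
G(K) = -K/344 (G(K) = K*(-1/344) = -K/344)
S = 16384 (S = (-128)**2 = 16384)
W = 187536 (W = 3 + (228050 - 1*40517) = 3 + (228050 - 40517) = 3 + 187533 = 187536)
S/98726 + G(574)/W = 16384/98726 - 1/344*574/187536 = 16384*(1/98726) - 287/172*1/187536 = 8192/49363 - 287/32256192 = 264228557683/1592262405696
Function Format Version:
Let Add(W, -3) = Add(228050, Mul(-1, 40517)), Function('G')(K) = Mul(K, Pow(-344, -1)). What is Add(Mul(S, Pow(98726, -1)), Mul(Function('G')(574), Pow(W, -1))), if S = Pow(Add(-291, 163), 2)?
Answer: Rational(264228557683, 1592262405696) ≈ 0.16595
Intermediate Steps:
Function('G')(K) = Mul(Rational(-1, 344), K) (Function('G')(K) = Mul(K, Rational(-1, 344)) = Mul(Rational(-1, 344), K))
S = 16384 (S = Pow(-128, 2) = 16384)
W = 187536 (W = Add(3, Add(228050, Mul(-1, 40517))) = Add(3, Add(228050, -40517)) = Add(3, 187533) = 187536)
Add(Mul(S, Pow(98726, -1)), Mul(Function('G')(574), Pow(W, -1))) = Add(Mul(16384, Pow(98726, -1)), Mul(Mul(Rational(-1, 344), 574), Pow(187536, -1))) = Add(Mul(16384, Rational(1, 98726)), Mul(Rational(-287, 172), Rational(1, 187536))) = Add(Rational(8192, 49363), Rational(-287, 32256192)) = Rational(264228557683, 1592262405696)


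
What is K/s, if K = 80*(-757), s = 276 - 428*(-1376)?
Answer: -15140/147301 ≈ -0.10278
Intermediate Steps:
s = 589204 (s = 276 + 588928 = 589204)
K = -60560
K/s = -60560/589204 = -60560*1/589204 = -15140/147301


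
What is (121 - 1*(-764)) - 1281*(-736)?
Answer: 943701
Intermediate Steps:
(121 - 1*(-764)) - 1281*(-736) = (121 + 764) + 942816 = 885 + 942816 = 943701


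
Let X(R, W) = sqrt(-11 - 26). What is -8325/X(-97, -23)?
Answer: 225*I*sqrt(37) ≈ 1368.6*I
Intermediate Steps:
X(R, W) = I*sqrt(37) (X(R, W) = sqrt(-37) = I*sqrt(37))
-8325/X(-97, -23) = -8325*(-I*sqrt(37)/37) = -(-225)*I*sqrt(37) = 225*I*sqrt(37)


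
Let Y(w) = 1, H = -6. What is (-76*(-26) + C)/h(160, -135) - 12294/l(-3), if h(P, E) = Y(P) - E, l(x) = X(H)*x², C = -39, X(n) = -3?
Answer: 191587/408 ≈ 469.58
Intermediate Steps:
l(x) = -3*x²
h(P, E) = 1 - E
(-76*(-26) + C)/h(160, -135) - 12294/l(-3) = (-76*(-26) - 39)/(1 - 1*(-135)) - 12294/((-3*(-3)²)) = (1976 - 39)/(1 + 135) - 12294/((-3*9)) = 1937/136 - 12294/(-27) = 1937*(1/136) - 12294*(-1/27) = 1937/136 + 1366/3 = 191587/408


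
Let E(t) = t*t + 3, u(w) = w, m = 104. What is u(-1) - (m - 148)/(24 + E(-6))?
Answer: -19/63 ≈ -0.30159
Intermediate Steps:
E(t) = 3 + t² (E(t) = t² + 3 = 3 + t²)
u(-1) - (m - 148)/(24 + E(-6)) = -1 - (104 - 148)/(24 + (3 + (-6)²)) = -1 - (-44)/(24 + (3 + 36)) = -1 - (-44)/(24 + 39) = -1 - (-44)/63 = -1 - 1*(-44/63) = -1 + 44/63 = -19/63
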